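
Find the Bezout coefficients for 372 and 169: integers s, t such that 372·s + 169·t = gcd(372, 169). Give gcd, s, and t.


Euclidean algorithm on (372, 169) — divide until remainder is 0:
  372 = 2 · 169 + 34
  169 = 4 · 34 + 33
  34 = 1 · 33 + 1
  33 = 33 · 1 + 0
gcd(372, 169) = 1.
Track Bezout coefficients alongside the remainders: start with r₀ = 372 = a·1 + b·0 (s = 1, t = 0) and r₁ = 169 = a·0 + b·1 (s = 0, t = 1); each new remainder r_{k+1} = r_{k-1} − q_k·r_k inherits s_{k+1} = s_{k-1} − q_k·s_k, t_{k+1} = t_{k-1} − q_k·t_k, so r_k = a·s_k + b·t_k at every step:
  q = 2: r = 34, s = 1 − 2·0 = 1, t = 0 − 2·1 = -2  (check: 372·1 + 169·(-2) = 34)
  q = 4: r = 33, s = 0 − 4·1 = -4, t = 1 − 4·(-2) = 9  (check: 372·(-4) + 169·9 = 33)
  q = 1: r = 1, s = 1 − 1·(-4) = 5, t = -2 − 1·9 = -11  (check: 372·5 + 169·(-11) = 1)
The row with r = 1 (the gcd) gives the Bezout coefficients s = 5, t = -11.
Result: 372 · (5) + 169 · (-11) = 1.

gcd(372, 169) = 1; s = 5, t = -11 (check: 372·5 + 169·(-11) = 1).


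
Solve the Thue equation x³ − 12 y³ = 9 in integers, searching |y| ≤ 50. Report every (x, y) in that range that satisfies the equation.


The equation is x³ - 12y³ = 9. For fixed y, x³ = 12·y³ + 9, so a solution requires the RHS to be a perfect cube.
Strategy: iterate y from -50 to 50, compute RHS = 12·y³ + 9, and check whether it is a (positive or negative) perfect cube.
Check small values of y:
  y = 0: RHS = 9 is not a perfect cube.
  y = 1: RHS = 21 is not a perfect cube.
  y = -1: RHS = -3 is not a perfect cube.
  y = 2: RHS = 105 is not a perfect cube.
  y = -2: RHS = -87 is not a perfect cube.
  y = 3: RHS = 333 is not a perfect cube.
  y = -3: RHS = -315 is not a perfect cube.
Continuing the search up to |y| = 50 finds no solutions either.
No (x, y) in the scanned range satisfies the equation.

No integer solutions with |y| ≤ 50.


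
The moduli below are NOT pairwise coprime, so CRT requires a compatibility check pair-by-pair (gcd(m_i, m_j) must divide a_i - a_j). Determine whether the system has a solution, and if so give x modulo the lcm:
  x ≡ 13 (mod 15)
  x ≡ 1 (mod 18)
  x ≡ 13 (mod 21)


Moduli 15, 18, 21 are not pairwise coprime, so CRT works modulo lcm(m_i) when all pairwise compatibility conditions hold.
Pairwise compatibility: gcd(m_i, m_j) must divide a_i - a_j for every pair.
Merge one congruence at a time:
  Start: x ≡ 13 (mod 15).
  Combine with x ≡ 1 (mod 18): gcd(15, 18) = 3; 1 - 13 = -12, which IS divisible by 3, so compatible.
    Write x = 13 + 15·t and substitute into x ≡ 1 (mod 18): 15·t ≡ 1 − 13 = -12 (mod 18).
    Divide the congruence (and modulus) by g = 3: 5·t ≡ -4 (mod 6).
    Reduce coefficients mod 6: 5·t ≡ 2 (mod 6).
    The inverse of 5 mod 6 is 5 (since 5·5 = 25 = 4·6 + 1), so t ≡ 5·2 = 10 ≡ 4 (mod 6).
    Then x = 13 + 15·4 = 73, valid modulo lcm(15, 18) = 90: x ≡ 73 (mod 90).
  Combine with x ≡ 13 (mod 21): gcd(90, 21) = 3; 13 - 73 = -60, which IS divisible by 3, so compatible.
    Write x = 73 + 90·t and substitute into x ≡ 13 (mod 21): 90·t ≡ 13 − 73 = -60 (mod 21).
    Divide the congruence (and modulus) by g = 3: 30·t ≡ -20 (mod 7).
    Reduce coefficients mod 7: 2·t ≡ 1 (mod 7).
    The inverse of 2 mod 7 is 4 (since 2·4 = 8 = 1·7 + 1), so t ≡ 4·1 = 4 ≡ 4 (mod 7).
    Then x = 73 + 90·4 = 433, valid modulo lcm(90, 21) = 630: x ≡ 433 (mod 630).
Verify: 433 mod 15 = 13, 433 mod 18 = 1, 433 mod 21 = 13.

x ≡ 433 (mod 630).


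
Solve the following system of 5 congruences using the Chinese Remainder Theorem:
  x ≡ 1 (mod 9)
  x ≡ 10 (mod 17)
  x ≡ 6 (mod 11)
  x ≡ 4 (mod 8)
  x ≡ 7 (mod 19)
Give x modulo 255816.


Product of moduli M = 9 · 17 · 11 · 8 · 19 = 255816.
Merge one congruence at a time:
  Start: x ≡ 1 (mod 9).
  Combine with x ≡ 10 (mod 17); new modulus lcm = 153.
    Write x = 1 + 9·t and substitute into x ≡ 10 (mod 17): 9·t ≡ 10 − 1 = 9 (mod 17).
    The inverse of 9 mod 17 is 2 (since 9·2 = 18 = 1·17 + 1), so t ≡ 2·9 = 18 ≡ 1 (mod 17).
    Then x = 1 + 9·1 = 10, valid modulo lcm(9, 17) = 153: x ≡ 10 (mod 153).
  Combine with x ≡ 6 (mod 11); new modulus lcm = 1683.
    Write x = 10 + 153·t and substitute into x ≡ 6 (mod 11): 153·t ≡ 6 − 10 = -4 (mod 11).
    Reduce coefficients mod 11: 10·t ≡ 7 (mod 11).
    The inverse of 10 mod 11 is 10 (since 10·10 = 100 = 9·11 + 1), so t ≡ 10·7 = 70 ≡ 4 (mod 11).
    Then x = 10 + 153·4 = 622, valid modulo lcm(153, 11) = 1683: x ≡ 622 (mod 1683).
  Combine with x ≡ 4 (mod 8); new modulus lcm = 13464.
    Write x = 622 + 1683·t and substitute into x ≡ 4 (mod 8): 1683·t ≡ 4 − 622 = -618 (mod 8).
    Reduce coefficients mod 8: 3·t ≡ 6 (mod 8).
    The inverse of 3 mod 8 is 3 (since 3·3 = 9 = 1·8 + 1), so t ≡ 3·6 = 18 ≡ 2 (mod 8).
    Then x = 622 + 1683·2 = 3988, valid modulo lcm(1683, 8) = 13464: x ≡ 3988 (mod 13464).
  Combine with x ≡ 7 (mod 19); new modulus lcm = 255816.
    Write x = 3988 + 13464·t and substitute into x ≡ 7 (mod 19): 13464·t ≡ 7 − 3988 = -3981 (mod 19).
    Reduce coefficients mod 19: 12·t ≡ 9 (mod 19).
    The inverse of 12 mod 19 is 8 (since 12·8 = 96 = 5·19 + 1), so t ≡ 8·9 = 72 ≡ 15 (mod 19).
    Then x = 3988 + 13464·15 = 205948, valid modulo lcm(13464, 19) = 255816: x ≡ 205948 (mod 255816).
Verify against each original: 205948 mod 9 = 1, 205948 mod 17 = 10, 205948 mod 11 = 6, 205948 mod 8 = 4, 205948 mod 19 = 7.

x ≡ 205948 (mod 255816).


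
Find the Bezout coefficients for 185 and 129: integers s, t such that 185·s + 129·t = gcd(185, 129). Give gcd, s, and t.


Euclidean algorithm on (185, 129) — divide until remainder is 0:
  185 = 1 · 129 + 56
  129 = 2 · 56 + 17
  56 = 3 · 17 + 5
  17 = 3 · 5 + 2
  5 = 2 · 2 + 1
  2 = 2 · 1 + 0
gcd(185, 129) = 1.
Track Bezout coefficients alongside the remainders: start with r₀ = 185 = a·1 + b·0 (s = 1, t = 0) and r₁ = 129 = a·0 + b·1 (s = 0, t = 1); each new remainder r_{k+1} = r_{k-1} − q_k·r_k inherits s_{k+1} = s_{k-1} − q_k·s_k, t_{k+1} = t_{k-1} − q_k·t_k, so r_k = a·s_k + b·t_k at every step:
  q = 1: r = 56, s = 1 − 1·0 = 1, t = 0 − 1·1 = -1  (check: 185·1 + 129·(-1) = 56)
  q = 2: r = 17, s = 0 − 2·1 = -2, t = 1 − 2·(-1) = 3  (check: 185·(-2) + 129·3 = 17)
  q = 3: r = 5, s = 1 − 3·(-2) = 7, t = -1 − 3·3 = -10  (check: 185·7 + 129·(-10) = 5)
  q = 3: r = 2, s = -2 − 3·7 = -23, t = 3 − 3·(-10) = 33  (check: 185·(-23) + 129·33 = 2)
  q = 2: r = 1, s = 7 − 2·(-23) = 53, t = -10 − 2·33 = -76  (check: 185·53 + 129·(-76) = 1)
The row with r = 1 (the gcd) gives the Bezout coefficients s = 53, t = -76.
Result: 185 · (53) + 129 · (-76) = 1.

gcd(185, 129) = 1; s = 53, t = -76 (check: 185·53 + 129·(-76) = 1).


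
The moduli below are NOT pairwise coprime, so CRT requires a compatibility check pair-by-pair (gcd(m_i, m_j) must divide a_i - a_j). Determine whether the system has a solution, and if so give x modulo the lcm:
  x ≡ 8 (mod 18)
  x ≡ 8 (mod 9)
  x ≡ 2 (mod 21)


Moduli 18, 9, 21 are not pairwise coprime, so CRT works modulo lcm(m_i) when all pairwise compatibility conditions hold.
Pairwise compatibility: gcd(m_i, m_j) must divide a_i - a_j for every pair.
Merge one congruence at a time:
  Start: x ≡ 8 (mod 18).
  Combine with x ≡ 8 (mod 9): gcd(18, 9) = 9; 8 - 8 = 0, which IS divisible by 9, so compatible.
    Write x = 8 + 18·t and substitute into x ≡ 8 (mod 9): 18·t ≡ 8 − 8 = 0 (mod 9).
    Divide the congruence (and modulus) by g = 9: 2·t ≡ 0 (mod 1).
    Modulo 1 every t works; take t = 0.
    Then x = 8 + 18·0 = 8, valid modulo lcm(18, 9) = 18: x ≡ 8 (mod 18).
  Combine with x ≡ 2 (mod 21): gcd(18, 21) = 3; 2 - 8 = -6, which IS divisible by 3, so compatible.
    Write x = 8 + 18·t and substitute into x ≡ 2 (mod 21): 18·t ≡ 2 − 8 = -6 (mod 21).
    Divide the congruence (and modulus) by g = 3: 6·t ≡ -2 (mod 7).
    Reduce coefficients mod 7: 6·t ≡ 5 (mod 7).
    The inverse of 6 mod 7 is 6 (since 6·6 = 36 = 5·7 + 1), so t ≡ 6·5 = 30 ≡ 2 (mod 7).
    Then x = 8 + 18·2 = 44, valid modulo lcm(18, 21) = 126: x ≡ 44 (mod 126).
Verify: 44 mod 18 = 8, 44 mod 9 = 8, 44 mod 21 = 2.

x ≡ 44 (mod 126).


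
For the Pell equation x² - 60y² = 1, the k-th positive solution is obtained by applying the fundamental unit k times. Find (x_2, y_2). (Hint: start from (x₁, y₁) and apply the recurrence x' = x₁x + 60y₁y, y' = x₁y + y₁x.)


Step 1: Find the fundamental solution (x₁, y₁) of x² - 60y² = 1.
  Expand √60 as a continued fraction. a₀ = ⌊√60⌋ = 7; iterate m_{k+1} = d_k·a_k − m_k, d_{k+1} = (60 − m_{k+1}²)/d_k, a_{k+1} = ⌊(a₀ + m_{k+1})/d_{k+1}⌋ (starting m₀ = 0, d₀ = 1), with convergents p_k = a_k·p_{k-1} + p_{k-2}, q_k = a_k·q_{k-1} + q_{k-2} (p₋₁ = 1, q₋₁ = 0):
  k = 0: a₀ = 7; p₀/q₀ = 7/1; p₀² − 60·q₀² = 49 − 60 = -11.
  k = 1: m = 7, d = 11, a = ⌊(7 + 7)/11⌋ = 1; p/q = (1·7 + 1)/(1·1 + 0) = 8/1; p² − 60·q² = 64 − 60 = 4.
  k = 2: m = 4, d = 4, a = ⌊(7 + 4)/4⌋ = 2; p/q = (2·8 + 7)/(2·1 + 1) = 23/3; p² − 60·q² = 529 − 540 = -11.
  k = 3: m = 4, d = 11, a = ⌊(7 + 4)/11⌋ = 1; p/q = (1·23 + 8)/(1·3 + 1) = 31/4; p² − 60·q² = 961 − 960 = 1.
  The first convergent with p² − 60·q² = 1 gives the fundamental solution (x₁, y₁) = (31, 4).
Step 2: Apply the recurrence (x_{n+1}, y_{n+1}) = (x₁x_n + 60y₁y_n, x₁y_n + y₁x_n) repeatedly.
  From (x_1, y_1) = (31, 4): x_2 = 31·31 + 60·4·4 = 1921; y_2 = 31·4 + 4·31 = 248.
Step 3: Verify x_2² - 60·y_2² = 3690241 - 3690240 = 1 (should be 1). ✓

(x_1, y_1) = (31, 4); (x_2, y_2) = (1921, 248).


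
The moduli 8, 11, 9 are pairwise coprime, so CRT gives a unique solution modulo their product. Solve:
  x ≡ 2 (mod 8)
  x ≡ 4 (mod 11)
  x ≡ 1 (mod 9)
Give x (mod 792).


Moduli 8, 11, 9 are pairwise coprime; by CRT there is a unique solution modulo M = 8 · 11 · 9 = 792.
Solve pairwise, accumulating the modulus:
  Start with x ≡ 2 (mod 8).
  Combine with x ≡ 4 (mod 11): since gcd(8, 11) = 1, we get a unique residue mod 88.
    Write x = 2 + 8·t and substitute into x ≡ 4 (mod 11): 8·t ≡ 4 − 2 = 2 (mod 11).
    The inverse of 8 mod 11 is 7 (since 8·7 = 56 = 5·11 + 1), so t ≡ 7·2 = 14 ≡ 3 (mod 11).
    Then x = 2 + 8·3 = 26, valid modulo lcm(8, 11) = 88: x ≡ 26 (mod 88).
  Combine with x ≡ 1 (mod 9): since gcd(88, 9) = 1, we get a unique residue mod 792.
    Write x = 26 + 88·t and substitute into x ≡ 1 (mod 9): 88·t ≡ 1 − 26 = -25 (mod 9).
    Reduce coefficients mod 9: 7·t ≡ 2 (mod 9).
    The inverse of 7 mod 9 is 4 (since 7·4 = 28 = 3·9 + 1), so t ≡ 4·2 = 8 ≡ 8 (mod 9).
    Then x = 26 + 88·8 = 730, valid modulo lcm(88, 9) = 792: x ≡ 730 (mod 792).
Verify: 730 mod 8 = 2 ✓, 730 mod 11 = 4 ✓, 730 mod 9 = 1 ✓.

x ≡ 730 (mod 792).


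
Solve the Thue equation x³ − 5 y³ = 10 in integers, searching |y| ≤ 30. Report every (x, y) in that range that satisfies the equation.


The equation is x³ - 5y³ = 10. For fixed y, x³ = 5·y³ + 10, so a solution requires the RHS to be a perfect cube.
Strategy: iterate y from -30 to 30, compute RHS = 5·y³ + 10, and check whether it is a (positive or negative) perfect cube.
Check small values of y:
  y = 0: RHS = 10 is not a perfect cube.
  y = 1: RHS = 15 is not a perfect cube.
  y = -1: RHS = 5 is not a perfect cube.
  y = 2: RHS = 50 is not a perfect cube.
  y = -2: RHS = -30 is not a perfect cube.
  y = 3: RHS = 145 is not a perfect cube.
  y = -3: RHS = -125 = (-5)³ ⇒ x = -5 works.
Continuing the search up to |y| = 30 finds no further solutions beyond those listed.
Collected solutions: (-5, -3).

Solutions (with |y| ≤ 30): (-5, -3).


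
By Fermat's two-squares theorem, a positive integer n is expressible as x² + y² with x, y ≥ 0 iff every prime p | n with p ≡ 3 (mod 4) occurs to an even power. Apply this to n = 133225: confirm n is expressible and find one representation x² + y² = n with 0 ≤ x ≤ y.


Step 1: Factor n = 133225 = 5^2 · 73^2.
Step 2: Check the mod-4 condition on each prime factor: 5 ≡ 1 (mod 4), exponent 2; 73 ≡ 1 (mod 4), exponent 2.
All primes ≡ 3 (mod 4) appear to even exponent (or don't appear), so by the two-squares theorem n IS expressible as a sum of two squares.
Step 3: Build a representation. Group n = k² · m with k = 5 and m = 73 · 73 = 5329 (a product of primes ≡ 1 (mod 4)); a representation of m scales to one of n via (k·x)² + (k·y)² = k²(x² + y²). Each prime p ≡ 1 (mod 4) is itself a sum of two squares; find a² by testing p − a² for a perfect square:
  73: 73 − 1² = 72, 73 − 2² = 69, 73 − 3² = 64 = 8² ⇒ 73 = 3² + 8².
  Combine using the Brahmagupta–Fibonacci identity (a² + b²)(c² + d²) = (ac − bd)² + (ad + bc)² = (ac + bd)² + (ad − bc)²:
  73 · 73 = 5329: from (3² + 8²)(3² + 8²), take (3·3 − 8·8, 3·8 + 8·3) = (9 − 64, 24 + 24) = (-55, 48); dropping signs (only squares matter) gives (55, 48); check 55² + 48² = 3025 + 2304 = 5329 ✓.
  Scale by k = 5: (5·55, 5·48) = (275, 240).
Step 4: Order so x ≤ y and verify: 240² + 275² = 57600 + 75625 = 133225 = n. ✓

n = 133225 = 240² + 275² (one valid representation with x ≤ y).


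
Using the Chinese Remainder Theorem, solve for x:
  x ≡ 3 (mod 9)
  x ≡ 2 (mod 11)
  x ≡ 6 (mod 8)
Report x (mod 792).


Moduli 9, 11, 8 are pairwise coprime; by CRT there is a unique solution modulo M = 9 · 11 · 8 = 792.
Solve pairwise, accumulating the modulus:
  Start with x ≡ 3 (mod 9).
  Combine with x ≡ 2 (mod 11): since gcd(9, 11) = 1, we get a unique residue mod 99.
    Write x = 3 + 9·t and substitute into x ≡ 2 (mod 11): 9·t ≡ 2 − 3 = -1 (mod 11).
    Reduce coefficients mod 11: 9·t ≡ 10 (mod 11).
    The inverse of 9 mod 11 is 5 (since 9·5 = 45 = 4·11 + 1), so t ≡ 5·10 = 50 ≡ 6 (mod 11).
    Then x = 3 + 9·6 = 57, valid modulo lcm(9, 11) = 99: x ≡ 57 (mod 99).
  Combine with x ≡ 6 (mod 8): since gcd(99, 8) = 1, we get a unique residue mod 792.
    Write x = 57 + 99·t and substitute into x ≡ 6 (mod 8): 99·t ≡ 6 − 57 = -51 (mod 8).
    Reduce coefficients mod 8: 3·t ≡ 5 (mod 8).
    The inverse of 3 mod 8 is 3 (since 3·3 = 9 = 1·8 + 1), so t ≡ 3·5 = 15 ≡ 7 (mod 8).
    Then x = 57 + 99·7 = 750, valid modulo lcm(99, 8) = 792: x ≡ 750 (mod 792).
Verify: 750 mod 9 = 3 ✓, 750 mod 11 = 2 ✓, 750 mod 8 = 6 ✓.

x ≡ 750 (mod 792).


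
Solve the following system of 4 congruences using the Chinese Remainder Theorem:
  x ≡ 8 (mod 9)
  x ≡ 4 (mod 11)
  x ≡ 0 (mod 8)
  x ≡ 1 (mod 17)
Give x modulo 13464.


Product of moduli M = 9 · 11 · 8 · 17 = 13464.
Merge one congruence at a time:
  Start: x ≡ 8 (mod 9).
  Combine with x ≡ 4 (mod 11); new modulus lcm = 99.
    Write x = 8 + 9·t and substitute into x ≡ 4 (mod 11): 9·t ≡ 4 − 8 = -4 (mod 11).
    Reduce coefficients mod 11: 9·t ≡ 7 (mod 11).
    The inverse of 9 mod 11 is 5 (since 9·5 = 45 = 4·11 + 1), so t ≡ 5·7 = 35 ≡ 2 (mod 11).
    Then x = 8 + 9·2 = 26, valid modulo lcm(9, 11) = 99: x ≡ 26 (mod 99).
  Combine with x ≡ 0 (mod 8); new modulus lcm = 792.
    Write x = 26 + 99·t and substitute into x ≡ 0 (mod 8): 99·t ≡ 0 − 26 = -26 (mod 8).
    Reduce coefficients mod 8: 3·t ≡ 6 (mod 8).
    The inverse of 3 mod 8 is 3 (since 3·3 = 9 = 1·8 + 1), so t ≡ 3·6 = 18 ≡ 2 (mod 8).
    Then x = 26 + 99·2 = 224, valid modulo lcm(99, 8) = 792: x ≡ 224 (mod 792).
  Combine with x ≡ 1 (mod 17); new modulus lcm = 13464.
    Write x = 224 + 792·t and substitute into x ≡ 1 (mod 17): 792·t ≡ 1 − 224 = -223 (mod 17).
    Reduce coefficients mod 17: 10·t ≡ 15 (mod 17).
    The inverse of 10 mod 17 is 12 (since 10·12 = 120 = 7·17 + 1), so t ≡ 12·15 = 180 ≡ 10 (mod 17).
    Then x = 224 + 792·10 = 8144, valid modulo lcm(792, 17) = 13464: x ≡ 8144 (mod 13464).
Verify against each original: 8144 mod 9 = 8, 8144 mod 11 = 4, 8144 mod 8 = 0, 8144 mod 17 = 1.

x ≡ 8144 (mod 13464).


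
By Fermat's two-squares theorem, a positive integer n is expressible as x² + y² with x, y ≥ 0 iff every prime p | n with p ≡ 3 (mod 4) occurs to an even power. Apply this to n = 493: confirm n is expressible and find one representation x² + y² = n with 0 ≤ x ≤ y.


Step 1: Factor n = 493 = 17 · 29.
Step 2: Check the mod-4 condition on each prime factor: 17 ≡ 1 (mod 4), exponent 1; 29 ≡ 1 (mod 4), exponent 1.
All primes ≡ 3 (mod 4) appear to even exponent (or don't appear), so by the two-squares theorem n IS expressible as a sum of two squares.
Step 3: Build a representation. Here n = 17 · 29 is a product of primes ≡ 1 (mod 4). Each prime p ≡ 1 (mod 4) is itself a sum of two squares; find a² by testing p − a² for a perfect square:
  17: 17 − 1² = 16 = 4² ⇒ 17 = 1² + 4².
  29: 29 − 1² = 28, 29 − 2² = 25 = 5² ⇒ 29 = 2² + 5².
  Combine using the Brahmagupta–Fibonacci identity (a² + b²)(c² + d²) = (ac − bd)² + (ad + bc)² = (ac + bd)² + (ad − bc)²:
  17 · 29 = 493: from (1² + 4²)(2² + 5²), take (1·2 − 4·5, 1·5 + 4·2) = (2 − 20, 5 + 8) = (-18, 13); dropping signs (only squares matter) gives (18, 13); check 18² + 13² = 324 + 169 = 493 ✓.
Step 4: Order so x ≤ y and verify: 13² + 18² = 169 + 324 = 493 = n. ✓

n = 493 = 13² + 18² (one valid representation with x ≤ y).


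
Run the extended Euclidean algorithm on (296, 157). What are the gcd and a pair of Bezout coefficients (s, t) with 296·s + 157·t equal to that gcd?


Euclidean algorithm on (296, 157) — divide until remainder is 0:
  296 = 1 · 157 + 139
  157 = 1 · 139 + 18
  139 = 7 · 18 + 13
  18 = 1 · 13 + 5
  13 = 2 · 5 + 3
  5 = 1 · 3 + 2
  3 = 1 · 2 + 1
  2 = 2 · 1 + 0
gcd(296, 157) = 1.
Track Bezout coefficients alongside the remainders: start with r₀ = 296 = a·1 + b·0 (s = 1, t = 0) and r₁ = 157 = a·0 + b·1 (s = 0, t = 1); each new remainder r_{k+1} = r_{k-1} − q_k·r_k inherits s_{k+1} = s_{k-1} − q_k·s_k, t_{k+1} = t_{k-1} − q_k·t_k, so r_k = a·s_k + b·t_k at every step:
  q = 1: r = 139, s = 1 − 1·0 = 1, t = 0 − 1·1 = -1  (check: 296·1 + 157·(-1) = 139)
  q = 1: r = 18, s = 0 − 1·1 = -1, t = 1 − 1·(-1) = 2  (check: 296·(-1) + 157·2 = 18)
  q = 7: r = 13, s = 1 − 7·(-1) = 8, t = -1 − 7·2 = -15  (check: 296·8 + 157·(-15) = 13)
  q = 1: r = 5, s = -1 − 1·8 = -9, t = 2 − 1·(-15) = 17  (check: 296·(-9) + 157·17 = 5)
  q = 2: r = 3, s = 8 − 2·(-9) = 26, t = -15 − 2·17 = -49  (check: 296·26 + 157·(-49) = 3)
  q = 1: r = 2, s = -9 − 1·26 = -35, t = 17 − 1·(-49) = 66  (check: 296·(-35) + 157·66 = 2)
  q = 1: r = 1, s = 26 − 1·(-35) = 61, t = -49 − 1·66 = -115  (check: 296·61 + 157·(-115) = 1)
The row with r = 1 (the gcd) gives the Bezout coefficients s = 61, t = -115.
Result: 296 · (61) + 157 · (-115) = 1.

gcd(296, 157) = 1; s = 61, t = -115 (check: 296·61 + 157·(-115) = 1).


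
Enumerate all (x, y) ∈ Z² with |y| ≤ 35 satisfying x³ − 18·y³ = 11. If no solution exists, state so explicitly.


The equation is x³ - 18y³ = 11. For fixed y, x³ = 18·y³ + 11, so a solution requires the RHS to be a perfect cube.
Strategy: iterate y from -35 to 35, compute RHS = 18·y³ + 11, and check whether it is a (positive or negative) perfect cube.
Check small values of y:
  y = 0: RHS = 11 is not a perfect cube.
  y = 1: RHS = 29 is not a perfect cube.
  y = -1: RHS = -7 is not a perfect cube.
  y = 2: RHS = 155 is not a perfect cube.
  y = -2: RHS = -133 is not a perfect cube.
  y = 3: RHS = 497 is not a perfect cube.
  y = -3: RHS = -475 is not a perfect cube.
Continuing the search up to |y| = 35 finds no solutions either.
No (x, y) in the scanned range satisfies the equation.

No integer solutions with |y| ≤ 35.


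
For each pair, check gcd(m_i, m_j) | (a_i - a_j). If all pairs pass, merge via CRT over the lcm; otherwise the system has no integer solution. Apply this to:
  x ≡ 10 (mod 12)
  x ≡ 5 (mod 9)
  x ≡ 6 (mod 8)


Moduli 12, 9, 8 are not pairwise coprime, so CRT works modulo lcm(m_i) when all pairwise compatibility conditions hold.
Pairwise compatibility: gcd(m_i, m_j) must divide a_i - a_j for every pair.
Merge one congruence at a time:
  Start: x ≡ 10 (mod 12).
  Combine with x ≡ 5 (mod 9): gcd(12, 9) = 3, and 5 - 10 = -5 is NOT divisible by 3.
    ⇒ system is inconsistent (no integer solution).

No solution (the system is inconsistent).


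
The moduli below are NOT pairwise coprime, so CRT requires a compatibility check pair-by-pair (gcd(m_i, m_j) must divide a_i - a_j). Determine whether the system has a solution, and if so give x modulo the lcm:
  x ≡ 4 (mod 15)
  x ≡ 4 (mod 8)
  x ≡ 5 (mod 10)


Moduli 15, 8, 10 are not pairwise coprime, so CRT works modulo lcm(m_i) when all pairwise compatibility conditions hold.
Pairwise compatibility: gcd(m_i, m_j) must divide a_i - a_j for every pair.
Merge one congruence at a time:
  Start: x ≡ 4 (mod 15).
  Combine with x ≡ 4 (mod 8): gcd(15, 8) = 1; 4 - 4 = 0, which IS divisible by 1, so compatible.
    Write x = 4 + 15·t and substitute into x ≡ 4 (mod 8): 15·t ≡ 4 − 4 = 0 (mod 8).
    Reduce coefficients mod 8: 7·t ≡ 0 (mod 8).
    The inverse of 7 mod 8 is 7 (since 7·7 = 49 = 6·8 + 1), so t ≡ 7·0 = 0 ≡ 0 (mod 8).
    Then x = 4 + 15·0 = 4, valid modulo lcm(15, 8) = 120: x ≡ 4 (mod 120).
  Combine with x ≡ 5 (mod 10): gcd(120, 10) = 10, and 5 - 4 = 1 is NOT divisible by 10.
    ⇒ system is inconsistent (no integer solution).

No solution (the system is inconsistent).


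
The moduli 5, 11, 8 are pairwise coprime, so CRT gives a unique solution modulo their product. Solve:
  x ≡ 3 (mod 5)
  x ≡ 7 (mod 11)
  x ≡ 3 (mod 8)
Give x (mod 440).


Moduli 5, 11, 8 are pairwise coprime; by CRT there is a unique solution modulo M = 5 · 11 · 8 = 440.
Solve pairwise, accumulating the modulus:
  Start with x ≡ 3 (mod 5).
  Combine with x ≡ 7 (mod 11): since gcd(5, 11) = 1, we get a unique residue mod 55.
    Write x = 3 + 5·t and substitute into x ≡ 7 (mod 11): 5·t ≡ 7 − 3 = 4 (mod 11).
    The inverse of 5 mod 11 is 9 (since 5·9 = 45 = 4·11 + 1), so t ≡ 9·4 = 36 ≡ 3 (mod 11).
    Then x = 3 + 5·3 = 18, valid modulo lcm(5, 11) = 55: x ≡ 18 (mod 55).
  Combine with x ≡ 3 (mod 8): since gcd(55, 8) = 1, we get a unique residue mod 440.
    Write x = 18 + 55·t and substitute into x ≡ 3 (mod 8): 55·t ≡ 3 − 18 = -15 (mod 8).
    Reduce coefficients mod 8: 7·t ≡ 1 (mod 8).
    The inverse of 7 mod 8 is 7 (since 7·7 = 49 = 6·8 + 1), so t ≡ 7·1 = 7 ≡ 7 (mod 8).
    Then x = 18 + 55·7 = 403, valid modulo lcm(55, 8) = 440: x ≡ 403 (mod 440).
Verify: 403 mod 5 = 3 ✓, 403 mod 11 = 7 ✓, 403 mod 8 = 3 ✓.

x ≡ 403 (mod 440).


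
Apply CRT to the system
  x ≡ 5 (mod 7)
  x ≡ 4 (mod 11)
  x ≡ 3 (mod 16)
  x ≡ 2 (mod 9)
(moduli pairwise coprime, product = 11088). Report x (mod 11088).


Product of moduli M = 7 · 11 · 16 · 9 = 11088.
Merge one congruence at a time:
  Start: x ≡ 5 (mod 7).
  Combine with x ≡ 4 (mod 11); new modulus lcm = 77.
    Write x = 5 + 7·t and substitute into x ≡ 4 (mod 11): 7·t ≡ 4 − 5 = -1 (mod 11).
    Reduce coefficients mod 11: 7·t ≡ 10 (mod 11).
    The inverse of 7 mod 11 is 8 (since 7·8 = 56 = 5·11 + 1), so t ≡ 8·10 = 80 ≡ 3 (mod 11).
    Then x = 5 + 7·3 = 26, valid modulo lcm(7, 11) = 77: x ≡ 26 (mod 77).
  Combine with x ≡ 3 (mod 16); new modulus lcm = 1232.
    Write x = 26 + 77·t and substitute into x ≡ 3 (mod 16): 77·t ≡ 3 − 26 = -23 (mod 16).
    Reduce coefficients mod 16: 13·t ≡ 9 (mod 16).
    The inverse of 13 mod 16 is 5 (since 13·5 = 65 = 4·16 + 1), so t ≡ 5·9 = 45 ≡ 13 (mod 16).
    Then x = 26 + 77·13 = 1027, valid modulo lcm(77, 16) = 1232: x ≡ 1027 (mod 1232).
  Combine with x ≡ 2 (mod 9); new modulus lcm = 11088.
    Write x = 1027 + 1232·t and substitute into x ≡ 2 (mod 9): 1232·t ≡ 2 − 1027 = -1025 (mod 9).
    Reduce coefficients mod 9: 8·t ≡ 1 (mod 9).
    The inverse of 8 mod 9 is 8 (since 8·8 = 64 = 7·9 + 1), so t ≡ 8·1 = 8 ≡ 8 (mod 9).
    Then x = 1027 + 1232·8 = 10883, valid modulo lcm(1232, 9) = 11088: x ≡ 10883 (mod 11088).
Verify against each original: 10883 mod 7 = 5, 10883 mod 11 = 4, 10883 mod 16 = 3, 10883 mod 9 = 2.

x ≡ 10883 (mod 11088).


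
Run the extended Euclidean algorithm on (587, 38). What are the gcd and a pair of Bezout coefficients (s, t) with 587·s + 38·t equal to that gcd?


Euclidean algorithm on (587, 38) — divide until remainder is 0:
  587 = 15 · 38 + 17
  38 = 2 · 17 + 4
  17 = 4 · 4 + 1
  4 = 4 · 1 + 0
gcd(587, 38) = 1.
Track Bezout coefficients alongside the remainders: start with r₀ = 587 = a·1 + b·0 (s = 1, t = 0) and r₁ = 38 = a·0 + b·1 (s = 0, t = 1); each new remainder r_{k+1} = r_{k-1} − q_k·r_k inherits s_{k+1} = s_{k-1} − q_k·s_k, t_{k+1} = t_{k-1} − q_k·t_k, so r_k = a·s_k + b·t_k at every step:
  q = 15: r = 17, s = 1 − 15·0 = 1, t = 0 − 15·1 = -15  (check: 587·1 + 38·(-15) = 17)
  q = 2: r = 4, s = 0 − 2·1 = -2, t = 1 − 2·(-15) = 31  (check: 587·(-2) + 38·31 = 4)
  q = 4: r = 1, s = 1 − 4·(-2) = 9, t = -15 − 4·31 = -139  (check: 587·9 + 38·(-139) = 1)
The row with r = 1 (the gcd) gives the Bezout coefficients s = 9, t = -139.
Result: 587 · (9) + 38 · (-139) = 1.

gcd(587, 38) = 1; s = 9, t = -139 (check: 587·9 + 38·(-139) = 1).


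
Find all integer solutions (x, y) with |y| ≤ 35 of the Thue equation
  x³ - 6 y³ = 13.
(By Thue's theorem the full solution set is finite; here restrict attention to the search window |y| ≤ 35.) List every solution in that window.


The equation is x³ - 6y³ = 13. For fixed y, x³ = 6·y³ + 13, so a solution requires the RHS to be a perfect cube.
Strategy: iterate y from -35 to 35, compute RHS = 6·y³ + 13, and check whether it is a (positive or negative) perfect cube.
Check small values of y:
  y = 0: RHS = 13 is not a perfect cube.
  y = 1: RHS = 19 is not a perfect cube.
  y = -1: RHS = 7 is not a perfect cube.
  y = 2: RHS = 61 is not a perfect cube.
  y = -2: RHS = -35 is not a perfect cube.
  y = 3: RHS = 175 is not a perfect cube.
  y = -3: RHS = -149 is not a perfect cube.
Continuing the search up to |y| = 35 finds no solutions either.
No (x, y) in the scanned range satisfies the equation.

No integer solutions with |y| ≤ 35.


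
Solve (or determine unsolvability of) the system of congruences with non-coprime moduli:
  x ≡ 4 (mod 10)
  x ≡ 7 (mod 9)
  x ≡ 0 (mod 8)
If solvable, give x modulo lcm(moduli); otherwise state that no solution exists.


Moduli 10, 9, 8 are not pairwise coprime, so CRT works modulo lcm(m_i) when all pairwise compatibility conditions hold.
Pairwise compatibility: gcd(m_i, m_j) must divide a_i - a_j for every pair.
Merge one congruence at a time:
  Start: x ≡ 4 (mod 10).
  Combine with x ≡ 7 (mod 9): gcd(10, 9) = 1; 7 - 4 = 3, which IS divisible by 1, so compatible.
    Write x = 4 + 10·t and substitute into x ≡ 7 (mod 9): 10·t ≡ 7 − 4 = 3 (mod 9).
    Reduce coefficients mod 9: 1·t ≡ 3 (mod 9).
    So t ≡ 3 (mod 9).
    Then x = 4 + 10·3 = 34, valid modulo lcm(10, 9) = 90: x ≡ 34 (mod 90).
  Combine with x ≡ 0 (mod 8): gcd(90, 8) = 2; 0 - 34 = -34, which IS divisible by 2, so compatible.
    Write x = 34 + 90·t and substitute into x ≡ 0 (mod 8): 90·t ≡ 0 − 34 = -34 (mod 8).
    Divide the congruence (and modulus) by g = 2: 45·t ≡ -17 (mod 4).
    Reduce coefficients mod 4: 1·t ≡ 3 (mod 4).
    So t ≡ 3 (mod 4).
    Then x = 34 + 90·3 = 304, valid modulo lcm(90, 8) = 360: x ≡ 304 (mod 360).
Verify: 304 mod 10 = 4, 304 mod 9 = 7, 304 mod 8 = 0.

x ≡ 304 (mod 360).


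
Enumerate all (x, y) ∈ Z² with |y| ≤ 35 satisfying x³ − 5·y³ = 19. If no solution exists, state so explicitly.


The equation is x³ - 5y³ = 19. For fixed y, x³ = 5·y³ + 19, so a solution requires the RHS to be a perfect cube.
Strategy: iterate y from -35 to 35, compute RHS = 5·y³ + 19, and check whether it is a (positive or negative) perfect cube.
Check small values of y:
  y = 0: RHS = 19 is not a perfect cube.
  y = 1: RHS = 24 is not a perfect cube.
  y = -1: RHS = 14 is not a perfect cube.
  y = 2: RHS = 59 is not a perfect cube.
  y = -2: RHS = -21 is not a perfect cube.
  y = 3: RHS = 154 is not a perfect cube.
  y = -3: RHS = -116 is not a perfect cube.
Continuing the search up to |y| = 35 finds no solutions either.
No (x, y) in the scanned range satisfies the equation.

No integer solutions with |y| ≤ 35.


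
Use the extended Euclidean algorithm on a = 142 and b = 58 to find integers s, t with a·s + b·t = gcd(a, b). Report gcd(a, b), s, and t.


Euclidean algorithm on (142, 58) — divide until remainder is 0:
  142 = 2 · 58 + 26
  58 = 2 · 26 + 6
  26 = 4 · 6 + 2
  6 = 3 · 2 + 0
gcd(142, 58) = 2.
Track Bezout coefficients alongside the remainders: start with r₀ = 142 = a·1 + b·0 (s = 1, t = 0) and r₁ = 58 = a·0 + b·1 (s = 0, t = 1); each new remainder r_{k+1} = r_{k-1} − q_k·r_k inherits s_{k+1} = s_{k-1} − q_k·s_k, t_{k+1} = t_{k-1} − q_k·t_k, so r_k = a·s_k + b·t_k at every step:
  q = 2: r = 26, s = 1 − 2·0 = 1, t = 0 − 2·1 = -2  (check: 142·1 + 58·(-2) = 26)
  q = 2: r = 6, s = 0 − 2·1 = -2, t = 1 − 2·(-2) = 5  (check: 142·(-2) + 58·5 = 6)
  q = 4: r = 2, s = 1 − 4·(-2) = 9, t = -2 − 4·5 = -22  (check: 142·9 + 58·(-22) = 2)
The row with r = 2 (the gcd) gives the Bezout coefficients s = 9, t = -22.
Result: 142 · (9) + 58 · (-22) = 2.

gcd(142, 58) = 2; s = 9, t = -22 (check: 142·9 + 58·(-22) = 2).


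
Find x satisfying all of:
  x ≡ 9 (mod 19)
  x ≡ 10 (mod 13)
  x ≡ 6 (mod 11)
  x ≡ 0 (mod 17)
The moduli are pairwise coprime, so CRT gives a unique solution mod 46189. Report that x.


Product of moduli M = 19 · 13 · 11 · 17 = 46189.
Merge one congruence at a time:
  Start: x ≡ 9 (mod 19).
  Combine with x ≡ 10 (mod 13); new modulus lcm = 247.
    Write x = 9 + 19·t and substitute into x ≡ 10 (mod 13): 19·t ≡ 10 − 9 = 1 (mod 13).
    Reduce coefficients mod 13: 6·t ≡ 1 (mod 13).
    The inverse of 6 mod 13 is 11 (since 6·11 = 66 = 5·13 + 1), so t ≡ 11·1 = 11 ≡ 11 (mod 13).
    Then x = 9 + 19·11 = 218, valid modulo lcm(19, 13) = 247: x ≡ 218 (mod 247).
  Combine with x ≡ 6 (mod 11); new modulus lcm = 2717.
    Write x = 218 + 247·t and substitute into x ≡ 6 (mod 11): 247·t ≡ 6 − 218 = -212 (mod 11).
    Reduce coefficients mod 11: 5·t ≡ 8 (mod 11).
    The inverse of 5 mod 11 is 9 (since 5·9 = 45 = 4·11 + 1), so t ≡ 9·8 = 72 ≡ 6 (mod 11).
    Then x = 218 + 247·6 = 1700, valid modulo lcm(247, 11) = 2717: x ≡ 1700 (mod 2717).
  Combine with x ≡ 0 (mod 17); new modulus lcm = 46189.
    Write x = 1700 + 2717·t and substitute into x ≡ 0 (mod 17): 2717·t ≡ 0 − 1700 = -1700 (mod 17).
    Reduce coefficients mod 17: 14·t ≡ 0 (mod 17).
    The inverse of 14 mod 17 is 11 (since 14·11 = 154 = 9·17 + 1), so t ≡ 11·0 = 0 ≡ 0 (mod 17).
    Then x = 1700 + 2717·0 = 1700, valid modulo lcm(2717, 17) = 46189: x ≡ 1700 (mod 46189).
Verify against each original: 1700 mod 19 = 9, 1700 mod 13 = 10, 1700 mod 11 = 6, 1700 mod 17 = 0.

x ≡ 1700 (mod 46189).


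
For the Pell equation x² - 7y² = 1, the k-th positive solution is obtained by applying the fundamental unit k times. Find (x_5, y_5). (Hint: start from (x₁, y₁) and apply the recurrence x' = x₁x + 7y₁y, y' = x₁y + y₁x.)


Step 1: Find the fundamental solution (x₁, y₁) of x² - 7y² = 1.
  Expand √7 as a continued fraction. a₀ = ⌊√7⌋ = 2; iterate m_{k+1} = d_k·a_k − m_k, d_{k+1} = (7 − m_{k+1}²)/d_k, a_{k+1} = ⌊(a₀ + m_{k+1})/d_{k+1}⌋ (starting m₀ = 0, d₀ = 1), with convergents p_k = a_k·p_{k-1} + p_{k-2}, q_k = a_k·q_{k-1} + q_{k-2} (p₋₁ = 1, q₋₁ = 0):
  k = 0: a₀ = 2; p₀/q₀ = 2/1; p₀² − 7·q₀² = 4 − 7 = -3.
  k = 1: m = 2, d = 3, a = ⌊(2 + 2)/3⌋ = 1; p/q = (1·2 + 1)/(1·1 + 0) = 3/1; p² − 7·q² = 9 − 7 = 2.
  k = 2: m = 1, d = 2, a = ⌊(2 + 1)/2⌋ = 1; p/q = (1·3 + 2)/(1·1 + 1) = 5/2; p² − 7·q² = 25 − 28 = -3.
  k = 3: m = 1, d = 3, a = ⌊(2 + 1)/3⌋ = 1; p/q = (1·5 + 3)/(1·2 + 1) = 8/3; p² − 7·q² = 64 − 63 = 1.
  The first convergent with p² − 7·q² = 1 gives the fundamental solution (x₁, y₁) = (8, 3).
Step 2: Apply the recurrence (x_{n+1}, y_{n+1}) = (x₁x_n + 7y₁y_n, x₁y_n + y₁x_n) repeatedly.
  From (x_1, y_1) = (8, 3): x_2 = 8·8 + 7·3·3 = 127; y_2 = 8·3 + 3·8 = 48.
  From (x_2, y_2) = (127, 48): x_3 = 8·127 + 7·3·48 = 2024; y_3 = 8·48 + 3·127 = 765.
  From (x_3, y_3) = (2024, 765): x_4 = 8·2024 + 7·3·765 = 32257; y_4 = 8·765 + 3·2024 = 12192.
  From (x_4, y_4) = (32257, 12192): x_5 = 8·32257 + 7·3·12192 = 514088; y_5 = 8·12192 + 3·32257 = 194307.
Step 3: Verify x_5² - 7·y_5² = 264286471744 - 264286471743 = 1 (should be 1). ✓

(x_1, y_1) = (8, 3); (x_5, y_5) = (514088, 194307).


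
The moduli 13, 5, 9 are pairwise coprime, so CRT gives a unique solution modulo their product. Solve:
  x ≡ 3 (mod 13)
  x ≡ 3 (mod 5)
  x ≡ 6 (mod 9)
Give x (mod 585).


Moduli 13, 5, 9 are pairwise coprime; by CRT there is a unique solution modulo M = 13 · 5 · 9 = 585.
Solve pairwise, accumulating the modulus:
  Start with x ≡ 3 (mod 13).
  Combine with x ≡ 3 (mod 5): since gcd(13, 5) = 1, we get a unique residue mod 65.
    Write x = 3 + 13·t and substitute into x ≡ 3 (mod 5): 13·t ≡ 3 − 3 = 0 (mod 5).
    Reduce coefficients mod 5: 3·t ≡ 0 (mod 5).
    The inverse of 3 mod 5 is 2 (since 3·2 = 6 = 1·5 + 1), so t ≡ 2·0 = 0 ≡ 0 (mod 5).
    Then x = 3 + 13·0 = 3, valid modulo lcm(13, 5) = 65: x ≡ 3 (mod 65).
  Combine with x ≡ 6 (mod 9): since gcd(65, 9) = 1, we get a unique residue mod 585.
    Write x = 3 + 65·t and substitute into x ≡ 6 (mod 9): 65·t ≡ 6 − 3 = 3 (mod 9).
    Reduce coefficients mod 9: 2·t ≡ 3 (mod 9).
    The inverse of 2 mod 9 is 5 (since 2·5 = 10 = 1·9 + 1), so t ≡ 5·3 = 15 ≡ 6 (mod 9).
    Then x = 3 + 65·6 = 393, valid modulo lcm(65, 9) = 585: x ≡ 393 (mod 585).
Verify: 393 mod 13 = 3 ✓, 393 mod 5 = 3 ✓, 393 mod 9 = 6 ✓.

x ≡ 393 (mod 585).


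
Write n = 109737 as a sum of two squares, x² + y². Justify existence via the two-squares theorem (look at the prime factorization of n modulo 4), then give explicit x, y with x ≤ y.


Step 1: Factor n = 109737 = 3^2 · 89 · 137.
Step 2: Check the mod-4 condition on each prime factor: 3 ≡ 3 (mod 4), exponent 2 (must be even); 89 ≡ 1 (mod 4), exponent 1; 137 ≡ 1 (mod 4), exponent 1.
All primes ≡ 3 (mod 4) appear to even exponent (or don't appear), so by the two-squares theorem n IS expressible as a sum of two squares.
Step 3: Build a representation. Group n = k² · m with k = 3 and m = 89 · 137 = 12193 (a product of primes ≡ 1 (mod 4)); a representation of m scales to one of n via (k·x)² + (k·y)² = k²(x² + y²). Each prime p ≡ 1 (mod 4) is itself a sum of two squares; find a² by testing p − a² for a perfect square:
  89: 89 − 1² = 88, 89 − 2² = 85, 89 − 3² = 80, 89 − 4² = 73, 89 − 5² = 64 = 8² ⇒ 89 = 5² + 8².
  137: 137 − 1² = 136, 137 − 2² = 133, 137 − 3² = 128, 137 − 4² = 121 = 11² ⇒ 137 = 4² + 11².
  Combine using the Brahmagupta–Fibonacci identity (a² + b²)(c² + d²) = (ac − bd)² + (ad + bc)² = (ac + bd)² + (ad − bc)²:
  89 · 137 = 12193: from (5² + 8²)(4² + 11²), take (5·4 − 8·11, 5·11 + 8·4) = (20 − 88, 55 + 32) = (-68, 87); dropping signs (only squares matter) gives (68, 87); check 68² + 87² = 4624 + 7569 = 12193 ✓.
  Scale by k = 3: (3·68, 3·87) = (204, 261).
Step 4: Order so x ≤ y and verify: 204² + 261² = 41616 + 68121 = 109737 = n. ✓

n = 109737 = 204² + 261² (one valid representation with x ≤ y).


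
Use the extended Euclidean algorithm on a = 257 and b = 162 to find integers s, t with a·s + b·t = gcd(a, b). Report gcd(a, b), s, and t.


Euclidean algorithm on (257, 162) — divide until remainder is 0:
  257 = 1 · 162 + 95
  162 = 1 · 95 + 67
  95 = 1 · 67 + 28
  67 = 2 · 28 + 11
  28 = 2 · 11 + 6
  11 = 1 · 6 + 5
  6 = 1 · 5 + 1
  5 = 5 · 1 + 0
gcd(257, 162) = 1.
Track Bezout coefficients alongside the remainders: start with r₀ = 257 = a·1 + b·0 (s = 1, t = 0) and r₁ = 162 = a·0 + b·1 (s = 0, t = 1); each new remainder r_{k+1} = r_{k-1} − q_k·r_k inherits s_{k+1} = s_{k-1} − q_k·s_k, t_{k+1} = t_{k-1} − q_k·t_k, so r_k = a·s_k + b·t_k at every step:
  q = 1: r = 95, s = 1 − 1·0 = 1, t = 0 − 1·1 = -1  (check: 257·1 + 162·(-1) = 95)
  q = 1: r = 67, s = 0 − 1·1 = -1, t = 1 − 1·(-1) = 2  (check: 257·(-1) + 162·2 = 67)
  q = 1: r = 28, s = 1 − 1·(-1) = 2, t = -1 − 1·2 = -3  (check: 257·2 + 162·(-3) = 28)
  q = 2: r = 11, s = -1 − 2·2 = -5, t = 2 − 2·(-3) = 8  (check: 257·(-5) + 162·8 = 11)
  q = 2: r = 6, s = 2 − 2·(-5) = 12, t = -3 − 2·8 = -19  (check: 257·12 + 162·(-19) = 6)
  q = 1: r = 5, s = -5 − 1·12 = -17, t = 8 − 1·(-19) = 27  (check: 257·(-17) + 162·27 = 5)
  q = 1: r = 1, s = 12 − 1·(-17) = 29, t = -19 − 1·27 = -46  (check: 257·29 + 162·(-46) = 1)
The row with r = 1 (the gcd) gives the Bezout coefficients s = 29, t = -46.
Result: 257 · (29) + 162 · (-46) = 1.

gcd(257, 162) = 1; s = 29, t = -46 (check: 257·29 + 162·(-46) = 1).


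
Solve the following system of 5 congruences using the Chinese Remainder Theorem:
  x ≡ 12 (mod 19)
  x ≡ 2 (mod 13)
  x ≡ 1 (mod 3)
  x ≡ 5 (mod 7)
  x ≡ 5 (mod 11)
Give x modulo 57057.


Product of moduli M = 19 · 13 · 3 · 7 · 11 = 57057.
Merge one congruence at a time:
  Start: x ≡ 12 (mod 19).
  Combine with x ≡ 2 (mod 13); new modulus lcm = 247.
    Write x = 12 + 19·t and substitute into x ≡ 2 (mod 13): 19·t ≡ 2 − 12 = -10 (mod 13).
    Reduce coefficients mod 13: 6·t ≡ 3 (mod 13).
    The inverse of 6 mod 13 is 11 (since 6·11 = 66 = 5·13 + 1), so t ≡ 11·3 = 33 ≡ 7 (mod 13).
    Then x = 12 + 19·7 = 145, valid modulo lcm(19, 13) = 247: x ≡ 145 (mod 247).
  Combine with x ≡ 1 (mod 3); new modulus lcm = 741.
    Write x = 145 + 247·t and substitute into x ≡ 1 (mod 3): 247·t ≡ 1 − 145 = -144 (mod 3).
    Reduce coefficients mod 3: 1·t ≡ 0 (mod 3).
    So t ≡ 0 (mod 3).
    Then x = 145 + 247·0 = 145, valid modulo lcm(247, 3) = 741: x ≡ 145 (mod 741).
  Combine with x ≡ 5 (mod 7); new modulus lcm = 5187.
    Write x = 145 + 741·t and substitute into x ≡ 5 (mod 7): 741·t ≡ 5 − 145 = -140 (mod 7).
    Reduce coefficients mod 7: 6·t ≡ 0 (mod 7).
    The inverse of 6 mod 7 is 6 (since 6·6 = 36 = 5·7 + 1), so t ≡ 6·0 = 0 ≡ 0 (mod 7).
    Then x = 145 + 741·0 = 145, valid modulo lcm(741, 7) = 5187: x ≡ 145 (mod 5187).
  Combine with x ≡ 5 (mod 11); new modulus lcm = 57057.
    Write x = 145 + 5187·t and substitute into x ≡ 5 (mod 11): 5187·t ≡ 5 − 145 = -140 (mod 11).
    Reduce coefficients mod 11: 6·t ≡ 3 (mod 11).
    The inverse of 6 mod 11 is 2 (since 6·2 = 12 = 1·11 + 1), so t ≡ 2·3 = 6 ≡ 6 (mod 11).
    Then x = 145 + 5187·6 = 31267, valid modulo lcm(5187, 11) = 57057: x ≡ 31267 (mod 57057).
Verify against each original: 31267 mod 19 = 12, 31267 mod 13 = 2, 31267 mod 3 = 1, 31267 mod 7 = 5, 31267 mod 11 = 5.

x ≡ 31267 (mod 57057).


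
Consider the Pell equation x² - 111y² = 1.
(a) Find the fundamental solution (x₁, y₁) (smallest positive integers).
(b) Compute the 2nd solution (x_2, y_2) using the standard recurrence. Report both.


Step 1: Find the fundamental solution (x₁, y₁) of x² - 111y² = 1.
  Expand √111 as a continued fraction. a₀ = ⌊√111⌋ = 10; iterate m_{k+1} = d_k·a_k − m_k, d_{k+1} = (111 − m_{k+1}²)/d_k, a_{k+1} = ⌊(a₀ + m_{k+1})/d_{k+1}⌋ (starting m₀ = 0, d₀ = 1), with convergents p_k = a_k·p_{k-1} + p_{k-2}, q_k = a_k·q_{k-1} + q_{k-2} (p₋₁ = 1, q₋₁ = 0):
  k = 0: a₀ = 10; p₀/q₀ = 10/1; p₀² − 111·q₀² = 100 − 111 = -11.
  k = 1: m = 10, d = 11, a = ⌊(10 + 10)/11⌋ = 1; p/q = (1·10 + 1)/(1·1 + 0) = 11/1; p² − 111·q² = 121 − 111 = 10.
  k = 2: m = 1, d = 10, a = ⌊(10 + 1)/10⌋ = 1; p/q = (1·11 + 10)/(1·1 + 1) = 21/2; p² − 111·q² = 441 − 444 = -3.
  k = 3: m = 9, d = 3, a = ⌊(10 + 9)/3⌋ = 6; p/q = (6·21 + 11)/(6·2 + 1) = 137/13; p² − 111·q² = 18769 − 18759 = 10.
  k = 4: m = 9, d = 10, a = ⌊(10 + 9)/10⌋ = 1; p/q = (1·137 + 21)/(1·13 + 2) = 158/15; p² − 111·q² = 24964 − 24975 = -11.
  k = 5: m = 1, d = 11, a = ⌊(10 + 1)/11⌋ = 1; p/q = (1·158 + 137)/(1·15 + 13) = 295/28; p² − 111·q² = 87025 − 87024 = 1.
  The first convergent with p² − 111·q² = 1 gives the fundamental solution (x₁, y₁) = (295, 28).
Step 2: Apply the recurrence (x_{n+1}, y_{n+1}) = (x₁x_n + 111y₁y_n, x₁y_n + y₁x_n) repeatedly.
  From (x_1, y_1) = (295, 28): x_2 = 295·295 + 111·28·28 = 174049; y_2 = 295·28 + 28·295 = 16520.
Step 3: Verify x_2² - 111·y_2² = 30293054401 - 30293054400 = 1 (should be 1). ✓

(x_1, y_1) = (295, 28); (x_2, y_2) = (174049, 16520).
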